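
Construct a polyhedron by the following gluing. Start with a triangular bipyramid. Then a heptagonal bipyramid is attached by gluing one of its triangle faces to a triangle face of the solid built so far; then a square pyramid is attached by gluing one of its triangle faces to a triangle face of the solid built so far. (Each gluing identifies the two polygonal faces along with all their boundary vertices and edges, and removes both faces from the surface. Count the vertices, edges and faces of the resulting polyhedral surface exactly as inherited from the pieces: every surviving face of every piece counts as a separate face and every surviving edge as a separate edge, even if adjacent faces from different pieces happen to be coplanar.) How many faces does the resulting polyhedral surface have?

21

A triangular bipyramid: V=5, E=9, F=6.
Attach a heptagonal bipyramid (V=9, E=21, F=14) along a 3-gon: merge 3 vertices and 3 edges, delete both glued faces → V=11, E=27, F=18.
Attach a square pyramid (V=5, E=8, F=5) along a 3-gon: merge 3 vertices and 3 edges, delete both glued faces → V=13, E=32, F=21.
Check: V − E + F = 13 − 32 + 21 = 2.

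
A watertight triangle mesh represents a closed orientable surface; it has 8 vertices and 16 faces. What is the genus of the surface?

1

Every face is a triangle, so 2E = 3·16 = 48, giving E = 24.
χ = V − E + F = 8 − 24 + 16 = 0.
For a closed orientable surface χ = 2 − 2g, so g = (2 − (0))/2 = 1.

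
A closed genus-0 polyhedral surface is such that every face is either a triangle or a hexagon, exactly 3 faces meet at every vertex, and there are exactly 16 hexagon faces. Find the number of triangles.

4

Let x be the number of triangles; then F = 16 + x.
Edge–face incidences: 2E = 6·16 + 3·x = 96 + 3x.
Every vertex has degree 3, so 3V = 2E.
Euler: V − E + F = 2 ⇒ (2E)/3 − E + (16 + x) = 2.
Multiply by 6: 2·(2E) − 3·(2E) + 6·(16 + x) = 12, i.e. 96 + 6x − (96 + 3x) = 12.
Collecting terms: 3x = 12, so x = 4.
Then 2E = 96 + 3·4 = 108, so E = 54, V = 2E/3 = 36, F = 16 + 4 = 20.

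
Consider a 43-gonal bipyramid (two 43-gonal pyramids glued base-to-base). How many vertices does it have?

A bipyramid over an n-gon has 2n triangular faces and n + 2 vertices: V = 43 + 2 = 45, E = 3·43 = 129, F = 2·43 = 86.
Check: V − E + F = 45 − 129 + 86 = 2.

45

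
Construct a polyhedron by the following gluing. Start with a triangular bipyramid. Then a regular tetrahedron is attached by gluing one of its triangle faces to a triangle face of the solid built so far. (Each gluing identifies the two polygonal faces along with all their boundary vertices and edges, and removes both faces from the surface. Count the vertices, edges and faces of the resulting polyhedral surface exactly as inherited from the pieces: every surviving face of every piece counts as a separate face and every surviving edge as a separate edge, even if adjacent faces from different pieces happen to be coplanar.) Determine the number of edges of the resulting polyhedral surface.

12

A triangular bipyramid: V=5, E=9, F=6.
Attach a regular tetrahedron (V=4, E=6, F=4) along a 3-gon: merge 3 vertices and 3 edges, delete both glued faces → V=6, E=12, F=8.
Check: V − E + F = 6 − 12 + 8 = 2.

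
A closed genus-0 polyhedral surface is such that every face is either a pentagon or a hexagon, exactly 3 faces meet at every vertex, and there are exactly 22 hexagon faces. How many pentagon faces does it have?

Let x be the number of pentagons; then F = 22 + x.
Edge–face incidences: 2E = 6·22 + 5·x = 132 + 5x.
Every vertex has degree 3, so 3V = 2E.
Euler: V − E + F = 2 ⇒ (2E)/3 − E + (22 + x) = 2.
Multiply by 6: 2·(2E) − 3·(2E) + 6·(22 + x) = 12, i.e. 132 + 6x − (132 + 5x) = 12.
Collecting terms: x = 12.
Then 2E = 132 + 5·12 = 192, so E = 96, V = 2E/3 = 64, F = 22 + 12 = 34.

12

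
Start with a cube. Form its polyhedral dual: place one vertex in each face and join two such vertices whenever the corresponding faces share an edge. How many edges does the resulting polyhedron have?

The base solid has V = 8, E = 12, F = 6.
The dual swaps V and F and preserves E: V′ = F = 6, E′ = E = 12, F′ = V = 8.

12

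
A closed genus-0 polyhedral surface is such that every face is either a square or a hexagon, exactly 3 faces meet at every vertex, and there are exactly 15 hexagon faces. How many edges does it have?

57

Let x be the number of squares; then F = 15 + x.
Edge–face incidences: 2E = 6·15 + 4·x = 90 + 4x.
Every vertex has degree 3, so 3V = 2E.
Euler: V − E + F = 2 ⇒ (2E)/3 − E + (15 + x) = 2.
Multiply by 6: 2·(2E) − 3·(2E) + 6·(15 + x) = 12, i.e. 90 + 6x − (90 + 4x) = 12.
Collecting terms: 2x = 12, so x = 6.
Then 2E = 90 + 4·6 = 114, so E = 57, V = 2E/3 = 38, F = 15 + 6 = 21.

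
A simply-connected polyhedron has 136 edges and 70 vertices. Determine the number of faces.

Here V − E + F = 2.
F = 2 − V + E = 2 − 70 + 136 = 68.

68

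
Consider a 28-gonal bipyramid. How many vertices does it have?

30

A bipyramid over an n-gon has 2n triangular faces and n + 2 vertices: V = 28 + 2 = 30, E = 3·28 = 84, F = 2·28 = 56.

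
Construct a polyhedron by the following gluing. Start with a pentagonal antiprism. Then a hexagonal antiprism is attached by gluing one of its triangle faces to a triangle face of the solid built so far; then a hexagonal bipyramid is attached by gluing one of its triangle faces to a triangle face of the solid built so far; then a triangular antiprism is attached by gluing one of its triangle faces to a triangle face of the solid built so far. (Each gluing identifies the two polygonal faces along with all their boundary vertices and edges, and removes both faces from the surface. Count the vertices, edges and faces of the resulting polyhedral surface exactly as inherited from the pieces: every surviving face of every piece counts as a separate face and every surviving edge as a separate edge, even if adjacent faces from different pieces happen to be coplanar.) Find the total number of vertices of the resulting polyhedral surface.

27

A pentagonal antiprism: V=10, E=20, F=12.
Attach a hexagonal antiprism (V=12, E=24, F=14) along a 3-gon: merge 3 vertices and 3 edges, delete both glued faces → V=19, E=41, F=24.
Attach a hexagonal bipyramid (V=8, E=18, F=12) along a 3-gon: merge 3 vertices and 3 edges, delete both glued faces → V=24, E=56, F=34.
Attach a triangular antiprism (V=6, E=12, F=8) along a 3-gon: merge 3 vertices and 3 edges, delete both glued faces → V=27, E=65, F=40.
Check: V − E + F = 27 − 65 + 40 = 2.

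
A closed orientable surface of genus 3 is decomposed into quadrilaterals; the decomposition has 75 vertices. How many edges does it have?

χ = 2 − 2·3 = -4, and every face is a square so 4F = 2E.
V − E + F = -4 with E = 4F/2 gives 75 − (4/2 − 1)·F = -4, so F = 79 and E = 158.

158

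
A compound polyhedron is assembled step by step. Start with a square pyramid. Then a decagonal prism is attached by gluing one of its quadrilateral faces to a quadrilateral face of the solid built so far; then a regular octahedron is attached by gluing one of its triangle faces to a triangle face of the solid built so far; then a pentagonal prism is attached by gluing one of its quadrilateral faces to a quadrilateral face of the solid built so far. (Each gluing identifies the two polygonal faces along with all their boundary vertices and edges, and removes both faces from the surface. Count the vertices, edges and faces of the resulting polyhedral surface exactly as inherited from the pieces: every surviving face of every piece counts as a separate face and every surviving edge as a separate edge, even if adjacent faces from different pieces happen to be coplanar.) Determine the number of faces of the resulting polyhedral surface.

26

A square pyramid: V=5, E=8, F=5.
Attach a decagonal prism (V=20, E=30, F=12) along a 4-gon: merge 4 vertices and 4 edges, delete both glued faces → V=21, E=34, F=15.
Attach a regular octahedron (V=6, E=12, F=8) along a 3-gon: merge 3 vertices and 3 edges, delete both glued faces → V=24, E=43, F=21.
Attach a pentagonal prism (V=10, E=15, F=7) along a 4-gon: merge 4 vertices and 4 edges, delete both glued faces → V=30, E=54, F=26.
Check: V − E + F = 30 − 54 + 26 = 2.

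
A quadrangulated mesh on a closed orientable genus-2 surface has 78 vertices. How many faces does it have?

χ = 2 − 2·2 = -2, and every face is a square so 4F = 2E.
V − E + F = -2 with E = 4F/2 gives 78 − (4/2 − 1)·F = -2, so F = 80 and E = 160.

80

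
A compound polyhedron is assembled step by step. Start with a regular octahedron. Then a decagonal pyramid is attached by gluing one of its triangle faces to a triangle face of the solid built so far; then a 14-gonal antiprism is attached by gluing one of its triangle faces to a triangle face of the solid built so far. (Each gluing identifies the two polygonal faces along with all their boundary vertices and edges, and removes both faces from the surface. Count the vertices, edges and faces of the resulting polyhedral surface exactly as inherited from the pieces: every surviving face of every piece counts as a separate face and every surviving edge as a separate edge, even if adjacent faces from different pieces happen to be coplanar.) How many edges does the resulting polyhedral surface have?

A regular octahedron: V=6, E=12, F=8.
Attach a decagonal pyramid (V=11, E=20, F=11) along a 3-gon: merge 3 vertices and 3 edges, delete both glued faces → V=14, E=29, F=17.
Attach a 14-gonal antiprism (V=28, E=56, F=30) along a 3-gon: merge 3 vertices and 3 edges, delete both glued faces → V=39, E=82, F=45.
Check: V − E + F = 39 − 82 + 45 = 2.

82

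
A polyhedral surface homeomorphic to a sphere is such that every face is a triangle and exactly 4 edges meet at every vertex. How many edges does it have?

Each face has 3 edges and each edge borders two faces, so 2E = 3F.
Each vertex has degree 4, so 4V = 2E and hence V = 3F/4.
Euler: V − E + F = 2 ⇒ (3F/4) − (3F/2) + F = 2.
Multiply by 8: (6 − 12 + 8)F = 16, i.e. 2F = 16.
So F = 8, E = 3·8/2 = 12, V = 3·8/4 = 6.

12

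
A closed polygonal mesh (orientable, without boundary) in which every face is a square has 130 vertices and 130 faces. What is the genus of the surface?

1

Every face is a square, so 2E = 4·130 = 520, giving E = 260.
χ = V − E + F = 130 − 260 + 130 = 0.
For a closed orientable surface χ = 2 − 2g, so g = (2 − (0))/2 = 1.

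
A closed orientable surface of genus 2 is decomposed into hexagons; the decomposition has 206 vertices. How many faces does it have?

χ = 2 − 2·2 = -2, and every face is a hexagon so 6F = 2E.
V − E + F = -2 with E = 6F/2 gives 206 − (6/2 − 1)·F = -2, so F = 104 and E = 312.

104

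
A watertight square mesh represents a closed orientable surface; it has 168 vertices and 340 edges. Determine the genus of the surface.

2

Every face is a square and each edge borders two faces, so 4F = 2·340, giving F = 170.
χ = V − E + F = 168 − 340 + 170 = -2.
For a closed orientable surface χ = 2 − 2g, so g = (2 − (-2))/2 = 2.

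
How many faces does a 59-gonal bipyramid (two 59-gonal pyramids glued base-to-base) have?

118

A bipyramid over an n-gon has 2n triangular faces and n + 2 vertices: V = 59 + 2 = 61, E = 3·59 = 177, F = 2·59 = 118.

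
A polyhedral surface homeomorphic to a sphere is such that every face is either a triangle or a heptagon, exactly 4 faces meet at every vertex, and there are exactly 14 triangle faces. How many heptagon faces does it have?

Let x be the number of heptagons; then F = 14 + x.
Edge–face incidences: 2E = 3·14 + 7·x = 42 + 7x.
Every vertex has degree 4, so 4V = 2E.
Euler: V − E + F = 2 ⇒ (2E)/4 − E + (14 + x) = 2.
Multiply by 8: 2·(2E) − 4·(2E) + 8·(14 + x) = 16, i.e. 112 + 8x − 2·(42 + 7x) = 16.
Collecting terms: −6x + 28 = 16, so −6x = −12, so x = 2.
Then 2E = 42 + 7·2 = 56, so E = 28, V = 2E/4 = 14, F = 14 + 2 = 16.

2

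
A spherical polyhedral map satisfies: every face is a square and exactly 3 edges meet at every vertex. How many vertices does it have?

8

Each face has 4 edges and each edge borders two faces, so 2E = 4F.
Each vertex has degree 3, so 3V = 2E and hence V = 4F/3.
Euler: V − E + F = 2 ⇒ (4F/3) − (4F/2) + F = 2.
Multiply by 6: (8 − 12 + 6)F = 12, i.e. 2F = 12.
So F = 6, E = 4·6/2 = 12, V = 4·6/3 = 8.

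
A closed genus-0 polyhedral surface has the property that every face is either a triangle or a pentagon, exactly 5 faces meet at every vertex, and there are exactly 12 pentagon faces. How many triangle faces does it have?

Let x be the number of triangles; then F = 12 + x.
Edge–face incidences: 2E = 5·12 + 3·x = 60 + 3x.
Every vertex has degree 5, so 5V = 2E.
Euler: V − E + F = 2 ⇒ (2E)/5 − E + (12 + x) = 2.
Multiply by 10: 2·(2E) − 5·(2E) + 10·(12 + x) = 20, i.e. 120 + 10x − 3·(60 + 3x) = 20.
Collecting terms: x − 60 = 20, so x = 80.
Then 2E = 60 + 3·80 = 300, so E = 150, V = 2E/5 = 60, F = 12 + 80 = 92.

80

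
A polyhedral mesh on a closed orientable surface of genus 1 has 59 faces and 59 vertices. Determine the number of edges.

118

For a closed orientable surface of genus 1, χ = 2 − 2·1 = 0.
E = V + F − (0) = 59 + 59 − (0) = 118.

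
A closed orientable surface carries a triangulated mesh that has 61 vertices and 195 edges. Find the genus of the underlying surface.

Every face is a triangle and each edge borders two faces, so 3F = 2·195, giving F = 130.
χ = V − E + F = 61 − 195 + 130 = -4.
For a closed orientable surface χ = 2 − 2g, so g = (2 − (-4))/2 = 3.

3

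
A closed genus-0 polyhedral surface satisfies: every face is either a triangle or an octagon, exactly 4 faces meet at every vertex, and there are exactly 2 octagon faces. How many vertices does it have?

Let x be the number of triangles; then F = 2 + x.
Edge–face incidences: 2E = 8·2 + 3·x = 16 + 3x.
Every vertex has degree 4, so 4V = 2E.
Euler: V − E + F = 2 ⇒ (2E)/4 − E + (2 + x) = 2.
Multiply by 8: 2·(2E) − 4·(2E) + 8·(2 + x) = 16, i.e. 16 + 8x − 2·(16 + 3x) = 16.
Collecting terms: 2x − 16 = 16, so 2x = 32, so x = 16.
Then 2E = 16 + 3·16 = 64, so E = 32, V = 2E/4 = 16, F = 2 + 16 = 18.

16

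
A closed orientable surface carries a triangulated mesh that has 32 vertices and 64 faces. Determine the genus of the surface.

1

Every face is a triangle, so 2E = 3·64 = 192, giving E = 96.
χ = V − E + F = 32 − 96 + 64 = 0.
For a closed orientable surface χ = 2 − 2g, so g = (2 − (0))/2 = 1.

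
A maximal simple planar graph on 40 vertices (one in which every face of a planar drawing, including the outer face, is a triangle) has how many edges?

114

In a plane triangulation 3F = 2E and V − E + F = 2, so E = 3V − 6 = 3·40 − 6 = 114.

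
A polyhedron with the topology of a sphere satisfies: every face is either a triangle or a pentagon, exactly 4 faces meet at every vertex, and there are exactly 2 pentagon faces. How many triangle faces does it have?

Let x be the number of triangles; then F = 2 + x.
Edge–face incidences: 2E = 5·2 + 3·x = 10 + 3x.
Every vertex has degree 4, so 4V = 2E.
Euler: V − E + F = 2 ⇒ (2E)/4 − E + (2 + x) = 2.
Multiply by 8: 2·(2E) − 4·(2E) + 8·(2 + x) = 16, i.e. 16 + 8x − 2·(10 + 3x) = 16.
Collecting terms: 2x − 4 = 16, so 2x = 20, so x = 10.
Then 2E = 10 + 3·10 = 40, so E = 20, V = 2E/4 = 10, F = 2 + 10 = 12.

10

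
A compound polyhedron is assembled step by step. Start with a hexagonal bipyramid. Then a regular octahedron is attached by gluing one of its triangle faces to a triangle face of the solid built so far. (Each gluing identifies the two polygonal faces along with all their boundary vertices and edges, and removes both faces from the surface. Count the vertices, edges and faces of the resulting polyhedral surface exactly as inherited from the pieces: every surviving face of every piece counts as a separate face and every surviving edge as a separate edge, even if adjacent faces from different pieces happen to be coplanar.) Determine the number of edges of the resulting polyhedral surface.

27

A hexagonal bipyramid: V=8, E=18, F=12.
Attach a regular octahedron (V=6, E=12, F=8) along a 3-gon: merge 3 vertices and 3 edges, delete both glued faces → V=11, E=27, F=18.
Check: V − E + F = 11 − 27 + 18 = 2.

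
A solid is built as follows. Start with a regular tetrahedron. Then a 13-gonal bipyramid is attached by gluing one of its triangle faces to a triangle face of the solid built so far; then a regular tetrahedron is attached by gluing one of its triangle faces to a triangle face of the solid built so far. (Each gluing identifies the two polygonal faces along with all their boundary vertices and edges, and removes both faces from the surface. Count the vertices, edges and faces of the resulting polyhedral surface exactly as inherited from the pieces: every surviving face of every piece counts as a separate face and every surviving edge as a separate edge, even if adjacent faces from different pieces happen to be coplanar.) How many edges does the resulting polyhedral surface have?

45

A regular tetrahedron: V=4, E=6, F=4.
Attach a 13-gonal bipyramid (V=15, E=39, F=26) along a 3-gon: merge 3 vertices and 3 edges, delete both glued faces → V=16, E=42, F=28.
Attach a regular tetrahedron (V=4, E=6, F=4) along a 3-gon: merge 3 vertices and 3 edges, delete both glued faces → V=17, E=45, F=30.
Check: V − E + F = 17 − 45 + 30 = 2.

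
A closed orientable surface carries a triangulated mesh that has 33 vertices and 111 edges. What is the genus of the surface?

Every face is a triangle and each edge borders two faces, so 3F = 2·111, giving F = 74.
χ = V − E + F = 33 − 111 + 74 = -4.
For a closed orientable surface χ = 2 − 2g, so g = (2 − (-4))/2 = 3.

3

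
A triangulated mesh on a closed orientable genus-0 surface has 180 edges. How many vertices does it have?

χ = 2 − 2·0 = 2, and every face is a triangle so 3F = 2E.
F = 2E/3 = 120. Then V = 2 + E − F = 2 + 180 − 120 = 62.

62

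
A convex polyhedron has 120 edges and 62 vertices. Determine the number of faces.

Here V − E + F = 2.
F = 2 − V + E = 2 − 62 + 120 = 60.

60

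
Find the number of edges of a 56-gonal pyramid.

112

A pyramid on an n-gon base has one n-gon and n triangles: V = 56 + 1 = 57, E = 2·56 = 112, F = 56 + 1 = 57.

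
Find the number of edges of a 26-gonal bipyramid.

78

A bipyramid over an n-gon has 2n triangular faces and n + 2 vertices: V = 26 + 2 = 28, E = 3·26 = 78, F = 2·26 = 52.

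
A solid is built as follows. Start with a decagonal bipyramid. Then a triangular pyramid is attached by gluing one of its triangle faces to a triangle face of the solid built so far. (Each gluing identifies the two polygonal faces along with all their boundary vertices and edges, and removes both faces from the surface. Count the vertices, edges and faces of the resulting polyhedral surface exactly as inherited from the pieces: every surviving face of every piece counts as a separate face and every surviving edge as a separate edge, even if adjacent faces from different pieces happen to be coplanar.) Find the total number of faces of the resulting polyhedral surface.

22

A decagonal bipyramid: V=12, E=30, F=20.
Attach a triangular pyramid (V=4, E=6, F=4) along a 3-gon: merge 3 vertices and 3 edges, delete both glued faces → V=13, E=33, F=22.
Check: V − E + F = 13 − 33 + 22 = 2.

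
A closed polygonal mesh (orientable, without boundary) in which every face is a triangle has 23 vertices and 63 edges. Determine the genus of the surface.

Every face is a triangle and each edge borders two faces, so 3F = 2·63, giving F = 42.
χ = V − E + F = 23 − 63 + 42 = 2.
For a closed orientable surface χ = 2 − 2g, so g = (2 − (2))/2 = 0.

0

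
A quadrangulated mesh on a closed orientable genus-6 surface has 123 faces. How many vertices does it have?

113

χ = 2 − 2·6 = -10, and every face is a square so 4F = 2E.
E = 4·123/2 = 246. Then V = -10 + E − F = -10 + 246 − 123 = 113.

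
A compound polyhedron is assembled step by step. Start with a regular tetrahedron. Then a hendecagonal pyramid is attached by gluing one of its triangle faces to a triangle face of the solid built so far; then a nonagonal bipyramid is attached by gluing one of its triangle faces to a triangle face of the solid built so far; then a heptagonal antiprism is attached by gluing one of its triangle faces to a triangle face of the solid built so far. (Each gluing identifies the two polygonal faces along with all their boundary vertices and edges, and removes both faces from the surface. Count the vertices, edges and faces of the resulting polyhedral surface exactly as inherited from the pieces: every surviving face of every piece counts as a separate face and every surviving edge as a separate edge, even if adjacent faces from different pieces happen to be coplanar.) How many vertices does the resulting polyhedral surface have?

A regular tetrahedron: V=4, E=6, F=4.
Attach a hendecagonal pyramid (V=12, E=22, F=12) along a 3-gon: merge 3 vertices and 3 edges, delete both glued faces → V=13, E=25, F=14.
Attach a nonagonal bipyramid (V=11, E=27, F=18) along a 3-gon: merge 3 vertices and 3 edges, delete both glued faces → V=21, E=49, F=30.
Attach a heptagonal antiprism (V=14, E=28, F=16) along a 3-gon: merge 3 vertices and 3 edges, delete both glued faces → V=32, E=74, F=44.
Check: V − E + F = 32 − 74 + 44 = 2.

32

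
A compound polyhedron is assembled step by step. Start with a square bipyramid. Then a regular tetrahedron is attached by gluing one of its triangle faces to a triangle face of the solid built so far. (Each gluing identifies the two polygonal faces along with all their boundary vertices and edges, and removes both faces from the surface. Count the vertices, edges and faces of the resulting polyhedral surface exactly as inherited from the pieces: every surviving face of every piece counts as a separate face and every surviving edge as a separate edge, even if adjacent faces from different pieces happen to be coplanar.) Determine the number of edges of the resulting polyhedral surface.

A square bipyramid: V=6, E=12, F=8.
Attach a regular tetrahedron (V=4, E=6, F=4) along a 3-gon: merge 3 vertices and 3 edges, delete both glued faces → V=7, E=15, F=10.
Check: V − E + F = 7 − 15 + 10 = 2.

15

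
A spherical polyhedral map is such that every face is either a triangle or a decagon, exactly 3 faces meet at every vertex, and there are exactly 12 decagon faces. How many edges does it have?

Let x be the number of triangles; then F = 12 + x.
Edge–face incidences: 2E = 10·12 + 3·x = 120 + 3x.
Every vertex has degree 3, so 3V = 2E.
Euler: V − E + F = 2 ⇒ (2E)/3 − E + (12 + x) = 2.
Multiply by 6: 2·(2E) − 3·(2E) + 6·(12 + x) = 12, i.e. 72 + 6x − (120 + 3x) = 12.
Collecting terms: 3x − 48 = 12, so 3x = 60, so x = 20.
Then 2E = 120 + 3·20 = 180, so E = 90, V = 2E/3 = 60, F = 12 + 20 = 32.

90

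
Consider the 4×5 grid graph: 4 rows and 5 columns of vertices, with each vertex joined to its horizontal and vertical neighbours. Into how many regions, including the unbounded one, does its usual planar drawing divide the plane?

The grid has V = 4·5 = 20 vertices and E = 4·4 + 5·3 = 31 edges.
F = 2 − V + E = 2 − 20 + 31 = 13.

13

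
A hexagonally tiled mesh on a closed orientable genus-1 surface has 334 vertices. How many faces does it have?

167

χ = 2 − 2·1 = 0, and every face is a hexagon so 6F = 2E.
V − E + F = 0 with E = 6F/2 gives 334 − (6/2 − 1)·F = 0, so F = 167 and E = 501.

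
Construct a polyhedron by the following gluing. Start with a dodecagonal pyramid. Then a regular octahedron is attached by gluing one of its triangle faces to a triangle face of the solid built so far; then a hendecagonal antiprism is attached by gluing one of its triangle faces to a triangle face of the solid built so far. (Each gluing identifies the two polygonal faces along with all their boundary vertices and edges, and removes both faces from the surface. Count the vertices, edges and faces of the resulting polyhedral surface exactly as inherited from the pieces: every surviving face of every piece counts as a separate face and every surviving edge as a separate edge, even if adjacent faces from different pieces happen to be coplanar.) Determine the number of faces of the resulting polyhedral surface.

41

A dodecagonal pyramid: V=13, E=24, F=13.
Attach a regular octahedron (V=6, E=12, F=8) along a 3-gon: merge 3 vertices and 3 edges, delete both glued faces → V=16, E=33, F=19.
Attach a hendecagonal antiprism (V=22, E=44, F=24) along a 3-gon: merge 3 vertices and 3 edges, delete both glued faces → V=35, E=74, F=41.
Check: V − E + F = 35 − 74 + 41 = 2.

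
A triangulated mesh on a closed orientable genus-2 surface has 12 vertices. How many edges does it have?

χ = 2 − 2·2 = -2, and every face is a triangle so 3F = 2E.
V − E + F = -2 with E = 3F/2 gives 12 − (3/2 − 1)·F = -2, so F = 28 and E = 42.

42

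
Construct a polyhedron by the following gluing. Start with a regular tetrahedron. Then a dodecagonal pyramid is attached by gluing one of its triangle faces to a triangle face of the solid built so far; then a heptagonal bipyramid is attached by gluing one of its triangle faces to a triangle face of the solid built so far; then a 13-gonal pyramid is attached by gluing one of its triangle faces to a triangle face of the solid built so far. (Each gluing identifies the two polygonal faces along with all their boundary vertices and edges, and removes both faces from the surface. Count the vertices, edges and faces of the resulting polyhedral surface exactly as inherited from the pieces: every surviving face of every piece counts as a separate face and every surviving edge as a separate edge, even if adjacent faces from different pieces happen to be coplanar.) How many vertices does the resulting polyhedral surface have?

A regular tetrahedron: V=4, E=6, F=4.
Attach a dodecagonal pyramid (V=13, E=24, F=13) along a 3-gon: merge 3 vertices and 3 edges, delete both glued faces → V=14, E=27, F=15.
Attach a heptagonal bipyramid (V=9, E=21, F=14) along a 3-gon: merge 3 vertices and 3 edges, delete both glued faces → V=20, E=45, F=27.
Attach a 13-gonal pyramid (V=14, E=26, F=14) along a 3-gon: merge 3 vertices and 3 edges, delete both glued faces → V=31, E=68, F=39.
Check: V − E + F = 31 − 68 + 39 = 2.

31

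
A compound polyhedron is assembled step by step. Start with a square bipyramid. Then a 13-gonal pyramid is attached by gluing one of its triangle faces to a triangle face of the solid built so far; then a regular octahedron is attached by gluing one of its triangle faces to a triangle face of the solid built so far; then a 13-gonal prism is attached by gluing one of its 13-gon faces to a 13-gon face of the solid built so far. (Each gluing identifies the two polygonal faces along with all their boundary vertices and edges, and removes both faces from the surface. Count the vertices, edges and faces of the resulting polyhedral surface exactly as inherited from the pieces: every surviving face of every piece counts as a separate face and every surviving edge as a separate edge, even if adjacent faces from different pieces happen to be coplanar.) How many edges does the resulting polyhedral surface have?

A square bipyramid: V=6, E=12, F=8.
Attach a 13-gonal pyramid (V=14, E=26, F=14) along a 3-gon: merge 3 vertices and 3 edges, delete both glued faces → V=17, E=35, F=20.
Attach a regular octahedron (V=6, E=12, F=8) along a 3-gon: merge 3 vertices and 3 edges, delete both glued faces → V=20, E=44, F=26.
Attach a 13-gonal prism (V=26, E=39, F=15) along a 13-gon: merge 13 vertices and 13 edges, delete both glued faces → V=33, E=70, F=39.
Check: V − E + F = 33 − 70 + 39 = 2.

70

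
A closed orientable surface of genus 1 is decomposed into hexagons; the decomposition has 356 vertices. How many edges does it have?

534

χ = 2 − 2·1 = 0, and every face is a hexagon so 6F = 2E.
V − E + F = 0 with E = 6F/2 gives 356 − (6/2 − 1)·F = 0, so F = 178 and E = 534.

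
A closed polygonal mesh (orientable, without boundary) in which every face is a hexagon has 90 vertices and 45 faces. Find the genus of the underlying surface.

Every face is a hexagon, so 2E = 6·45 = 270, giving E = 135.
χ = V − E + F = 90 − 135 + 45 = 0.
For a closed orientable surface χ = 2 − 2g, so g = (2 − (0))/2 = 1.

1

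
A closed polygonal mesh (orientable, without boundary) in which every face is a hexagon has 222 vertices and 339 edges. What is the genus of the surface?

3

Every face is a hexagon and each edge borders two faces, so 6F = 2·339, giving F = 113.
χ = V − E + F = 222 − 339 + 113 = -4.
For a closed orientable surface χ = 2 − 2g, so g = (2 − (-4))/2 = 3.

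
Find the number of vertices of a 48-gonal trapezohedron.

The n-trapezohedron (dual of the n-antiprism) has V = 2·48 + 2 = 98, E = 4·48 = 192, F = 2·48 = 96.
Check: V − E + F = 98 − 192 + 96 = 2.

98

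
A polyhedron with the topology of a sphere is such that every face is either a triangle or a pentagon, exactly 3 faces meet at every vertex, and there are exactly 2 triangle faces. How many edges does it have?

18

Let x be the number of pentagons; then F = 2 + x.
Edge–face incidences: 2E = 3·2 + 5·x = 6 + 5x.
Every vertex has degree 3, so 3V = 2E.
Euler: V − E + F = 2 ⇒ (2E)/3 − E + (2 + x) = 2.
Multiply by 6: 2·(2E) − 3·(2E) + 6·(2 + x) = 12, i.e. 12 + 6x − (6 + 5x) = 12.
Collecting terms: x + 6 = 12, so x = 6.
Then 2E = 6 + 5·6 = 36, so E = 18, V = 2E/3 = 12, F = 2 + 6 = 8.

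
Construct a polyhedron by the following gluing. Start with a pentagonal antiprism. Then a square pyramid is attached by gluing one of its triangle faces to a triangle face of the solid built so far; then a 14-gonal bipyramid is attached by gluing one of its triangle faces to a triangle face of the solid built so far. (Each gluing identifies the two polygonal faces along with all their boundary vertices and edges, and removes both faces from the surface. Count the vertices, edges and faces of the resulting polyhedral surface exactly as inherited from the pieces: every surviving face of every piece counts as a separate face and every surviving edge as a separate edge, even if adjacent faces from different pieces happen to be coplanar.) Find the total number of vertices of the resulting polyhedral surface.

25

A pentagonal antiprism: V=10, E=20, F=12.
Attach a square pyramid (V=5, E=8, F=5) along a 3-gon: merge 3 vertices and 3 edges, delete both glued faces → V=12, E=25, F=15.
Attach a 14-gonal bipyramid (V=16, E=42, F=28) along a 3-gon: merge 3 vertices and 3 edges, delete both glued faces → V=25, E=64, F=41.
Check: V − E + F = 25 − 64 + 41 = 2.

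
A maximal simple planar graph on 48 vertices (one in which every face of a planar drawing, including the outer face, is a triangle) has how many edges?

138

In a plane triangulation 3F = 2E and V − E + F = 2, so E = 3V − 6 = 3·48 − 6 = 138.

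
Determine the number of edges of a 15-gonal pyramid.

30

A pyramid on an n-gon base has one n-gon and n triangles: V = 15 + 1 = 16, E = 2·15 = 30, F = 15 + 1 = 16.
Check: V − E + F = 16 − 30 + 16 = 2.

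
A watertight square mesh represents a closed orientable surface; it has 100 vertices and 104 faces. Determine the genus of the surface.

Every face is a square, so 2E = 4·104 = 416, giving E = 208.
χ = V − E + F = 100 − 208 + 104 = -4.
For a closed orientable surface χ = 2 − 2g, so g = (2 − (-4))/2 = 3.

3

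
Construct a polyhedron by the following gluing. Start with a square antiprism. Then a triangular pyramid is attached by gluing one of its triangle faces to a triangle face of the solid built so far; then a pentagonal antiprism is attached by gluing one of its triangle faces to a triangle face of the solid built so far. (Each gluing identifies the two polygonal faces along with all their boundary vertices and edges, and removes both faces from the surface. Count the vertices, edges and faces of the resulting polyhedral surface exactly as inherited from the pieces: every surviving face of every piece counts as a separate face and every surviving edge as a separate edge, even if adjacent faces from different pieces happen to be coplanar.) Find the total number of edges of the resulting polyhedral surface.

36

A square antiprism: V=8, E=16, F=10.
Attach a triangular pyramid (V=4, E=6, F=4) along a 3-gon: merge 3 vertices and 3 edges, delete both glued faces → V=9, E=19, F=12.
Attach a pentagonal antiprism (V=10, E=20, F=12) along a 3-gon: merge 3 vertices and 3 edges, delete both glued faces → V=16, E=36, F=22.
Check: V − E + F = 16 − 36 + 22 = 2.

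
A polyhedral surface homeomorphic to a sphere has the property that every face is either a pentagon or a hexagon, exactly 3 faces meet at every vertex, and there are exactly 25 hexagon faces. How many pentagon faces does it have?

Let x be the number of pentagons; then F = 25 + x.
Edge–face incidences: 2E = 6·25 + 5·x = 150 + 5x.
Every vertex has degree 3, so 3V = 2E.
Euler: V − E + F = 2 ⇒ (2E)/3 − E + (25 + x) = 2.
Multiply by 6: 2·(2E) − 3·(2E) + 6·(25 + x) = 12, i.e. 150 + 6x − (150 + 5x) = 12.
Collecting terms: x = 12.
Then 2E = 150 + 5·12 = 210, so E = 105, V = 2E/3 = 70, F = 25 + 12 = 37.

12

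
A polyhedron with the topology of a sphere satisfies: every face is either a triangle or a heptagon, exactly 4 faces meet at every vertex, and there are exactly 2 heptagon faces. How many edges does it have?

28

Let x be the number of triangles; then F = 2 + x.
Edge–face incidences: 2E = 7·2 + 3·x = 14 + 3x.
Every vertex has degree 4, so 4V = 2E.
Euler: V − E + F = 2 ⇒ (2E)/4 − E + (2 + x) = 2.
Multiply by 8: 2·(2E) − 4·(2E) + 8·(2 + x) = 16, i.e. 16 + 8x − 2·(14 + 3x) = 16.
Collecting terms: 2x − 12 = 16, so 2x = 28, so x = 14.
Then 2E = 14 + 3·14 = 56, so E = 28, V = 2E/4 = 14, F = 2 + 14 = 16.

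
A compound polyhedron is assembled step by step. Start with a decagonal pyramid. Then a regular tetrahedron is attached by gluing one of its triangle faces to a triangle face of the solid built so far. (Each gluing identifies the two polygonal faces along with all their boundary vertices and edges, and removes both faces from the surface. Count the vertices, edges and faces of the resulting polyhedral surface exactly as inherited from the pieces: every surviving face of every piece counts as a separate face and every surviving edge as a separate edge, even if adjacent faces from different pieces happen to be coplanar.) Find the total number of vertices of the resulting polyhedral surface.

12

A decagonal pyramid: V=11, E=20, F=11.
Attach a regular tetrahedron (V=4, E=6, F=4) along a 3-gon: merge 3 vertices and 3 edges, delete both glued faces → V=12, E=23, F=13.
Check: V − E + F = 12 − 23 + 13 = 2.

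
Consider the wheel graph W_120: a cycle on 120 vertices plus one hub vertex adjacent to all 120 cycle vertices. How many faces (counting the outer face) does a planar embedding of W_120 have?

W_120 has V = 120 + 1 = 121 vertices and E = 2·120 = 240 edges.
By Euler's formula F = 2 − V + E = 2 − 121 + 240 = 121.

121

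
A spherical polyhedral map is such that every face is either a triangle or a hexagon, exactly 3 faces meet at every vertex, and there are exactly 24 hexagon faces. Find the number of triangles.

Let x be the number of triangles; then F = 24 + x.
Edge–face incidences: 2E = 6·24 + 3·x = 144 + 3x.
Every vertex has degree 3, so 3V = 2E.
Euler: V − E + F = 2 ⇒ (2E)/3 − E + (24 + x) = 2.
Multiply by 6: 2·(2E) − 3·(2E) + 6·(24 + x) = 12, i.e. 144 + 6x − (144 + 3x) = 12.
Collecting terms: 3x = 12, so x = 4.
Then 2E = 144 + 3·4 = 156, so E = 78, V = 2E/3 = 52, F = 24 + 4 = 28.

4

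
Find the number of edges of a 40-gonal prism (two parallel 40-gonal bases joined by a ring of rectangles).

A prism on an n-gon has two n-gon bases and n rectangular sides: V = 2·40 = 80, E = 3·40 = 120, F = 40 + 2 = 42.

120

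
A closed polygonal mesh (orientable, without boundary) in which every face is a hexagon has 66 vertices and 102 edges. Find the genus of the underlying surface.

2

Every face is a hexagon and each edge borders two faces, so 6F = 2·102, giving F = 34.
χ = V − E + F = 66 − 102 + 34 = -2.
For a closed orientable surface χ = 2 − 2g, so g = (2 − (-2))/2 = 2.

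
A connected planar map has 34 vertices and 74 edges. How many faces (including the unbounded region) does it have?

42

Euler's formula for a connected plane graph: V − E + F = 2, so F = 2 − 34 + 74 = 42.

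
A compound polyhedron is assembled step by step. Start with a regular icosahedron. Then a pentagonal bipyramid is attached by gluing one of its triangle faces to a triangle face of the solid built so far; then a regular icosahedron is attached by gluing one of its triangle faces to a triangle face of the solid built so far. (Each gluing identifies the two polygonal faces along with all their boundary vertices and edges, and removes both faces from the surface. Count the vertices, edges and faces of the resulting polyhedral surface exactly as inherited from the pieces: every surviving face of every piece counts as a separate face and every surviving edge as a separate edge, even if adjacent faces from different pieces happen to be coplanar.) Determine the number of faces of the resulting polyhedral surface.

A regular icosahedron: V=12, E=30, F=20.
Attach a pentagonal bipyramid (V=7, E=15, F=10) along a 3-gon: merge 3 vertices and 3 edges, delete both glued faces → V=16, E=42, F=28.
Attach a regular icosahedron (V=12, E=30, F=20) along a 3-gon: merge 3 vertices and 3 edges, delete both glued faces → V=25, E=69, F=46.
Check: V − E + F = 25 − 69 + 46 = 2.

46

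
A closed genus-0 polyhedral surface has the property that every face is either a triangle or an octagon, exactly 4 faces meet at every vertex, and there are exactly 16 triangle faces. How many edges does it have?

Let x be the number of octagons; then F = 16 + x.
Edge–face incidences: 2E = 3·16 + 8·x = 48 + 8x.
Every vertex has degree 4, so 4V = 2E.
Euler: V − E + F = 2 ⇒ (2E)/4 − E + (16 + x) = 2.
Multiply by 8: 2·(2E) − 4·(2E) + 8·(16 + x) = 16, i.e. 128 + 8x − 2·(48 + 8x) = 16.
Collecting terms: −8x + 32 = 16, so −8x = −16, so x = 2.
Then 2E = 48 + 8·2 = 64, so E = 32, V = 2E/4 = 16, F = 16 + 2 = 18.

32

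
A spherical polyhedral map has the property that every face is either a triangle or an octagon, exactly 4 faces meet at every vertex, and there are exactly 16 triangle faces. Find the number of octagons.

2

Let x be the number of octagons; then F = 16 + x.
Edge–face incidences: 2E = 3·16 + 8·x = 48 + 8x.
Every vertex has degree 4, so 4V = 2E.
Euler: V − E + F = 2 ⇒ (2E)/4 − E + (16 + x) = 2.
Multiply by 8: 2·(2E) − 4·(2E) + 8·(16 + x) = 16, i.e. 128 + 8x − 2·(48 + 8x) = 16.
Collecting terms: −8x + 32 = 16, so −8x = −16, so x = 2.
Then 2E = 48 + 8·2 = 64, so E = 32, V = 2E/4 = 16, F = 16 + 2 = 18.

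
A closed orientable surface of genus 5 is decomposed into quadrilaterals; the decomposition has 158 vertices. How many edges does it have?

332

χ = 2 − 2·5 = -8, and every face is a square so 4F = 2E.
V − E + F = -8 with E = 4F/2 gives 158 − (4/2 − 1)·F = -8, so F = 166 and E = 332.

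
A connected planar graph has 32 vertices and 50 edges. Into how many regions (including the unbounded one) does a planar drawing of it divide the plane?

20

Euler's formula for a connected plane graph: V − E + F = 2, so F = 2 − 32 + 50 = 20.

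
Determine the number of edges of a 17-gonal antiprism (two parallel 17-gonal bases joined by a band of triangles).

An antiprism on an n-gon has two n-gon caps and 2n triangles: V = 2·17 = 34, E = 4·17 = 68, F = 2·17 + 2 = 36.

68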